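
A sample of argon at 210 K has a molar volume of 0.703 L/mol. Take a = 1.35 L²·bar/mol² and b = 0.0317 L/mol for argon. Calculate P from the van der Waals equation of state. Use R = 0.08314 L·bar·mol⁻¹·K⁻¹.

P ≈ 23.28 bar

P = RT/(V_m − b) − a/V_m²
RT/(V_m − b) = (0.08314)(210)/(0.703 − 0.0317) = 17.459/0.67130 = 26.008 bar
a/V_m² = 1.35/(0.703)² = 2.7316 bar
P = 26.008 − 2.7316 = 23.28 bar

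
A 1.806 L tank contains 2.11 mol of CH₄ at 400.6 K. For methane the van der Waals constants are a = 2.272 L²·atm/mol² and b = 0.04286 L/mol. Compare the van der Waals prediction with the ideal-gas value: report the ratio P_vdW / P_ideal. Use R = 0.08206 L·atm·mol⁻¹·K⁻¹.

Ideal: P_ideal = nRT/V = (2.11)(0.08206)(400.6)/1.806 = 38.4067 atm
vdW: P = nRT/(V − nb) − a n²/V² = 69.3625/1.71557 − 10.1152/3.26164 = 40.4312 − 3.10126 = 37.3299 atm
Ratio = 37.3299/38.4067 = 0.9720

P_vdW / P_ideal ≈ 0.9720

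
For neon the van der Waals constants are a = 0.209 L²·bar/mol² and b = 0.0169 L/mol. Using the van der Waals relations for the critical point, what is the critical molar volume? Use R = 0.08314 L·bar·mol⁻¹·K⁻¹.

For a van der Waals gas, V_m,c = 3b.
V_m,c = 3×0.0169 = 0.05070 L/mol

V_m,c ≈ 0.05070 L/mol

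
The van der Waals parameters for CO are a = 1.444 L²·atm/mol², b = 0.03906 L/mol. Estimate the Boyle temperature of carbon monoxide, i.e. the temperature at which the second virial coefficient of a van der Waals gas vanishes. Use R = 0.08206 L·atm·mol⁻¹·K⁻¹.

For a van der Waals gas the second virial coefficient B₂ = b − a/(RT) vanishes at T_B = a/(Rb).
T_B = 1.444/(0.08206×0.03906) = 1.444/0.0032053 = 450.5 K

T_B ≈ 450.5 K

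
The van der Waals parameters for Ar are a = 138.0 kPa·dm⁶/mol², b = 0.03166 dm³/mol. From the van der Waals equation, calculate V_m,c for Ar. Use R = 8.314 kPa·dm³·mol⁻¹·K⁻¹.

For a van der Waals gas, V_m,c = 3b.
V_m,c = 3×0.03166 = 0.09498 dm³/mol

V_m,c ≈ 0.09498 dm³/mol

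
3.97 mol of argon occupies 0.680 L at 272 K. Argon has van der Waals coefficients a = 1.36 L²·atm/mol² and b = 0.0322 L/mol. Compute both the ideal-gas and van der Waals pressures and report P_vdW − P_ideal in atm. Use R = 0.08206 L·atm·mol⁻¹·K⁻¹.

ΔP ≈ -16.19 atm

Ideal: P_ideal = nRT/V = (3.97)(0.08206)(272)/0.680 = 130.311 atm
vdW: P = nRT/(V − nb) − a n²/V² = 88.6117/0.552166 − 21.4348/0.462400 = 160.480 − 46.3555 = 114.125 atm
ΔP = 114.125 − 130.311 = -16.19 atm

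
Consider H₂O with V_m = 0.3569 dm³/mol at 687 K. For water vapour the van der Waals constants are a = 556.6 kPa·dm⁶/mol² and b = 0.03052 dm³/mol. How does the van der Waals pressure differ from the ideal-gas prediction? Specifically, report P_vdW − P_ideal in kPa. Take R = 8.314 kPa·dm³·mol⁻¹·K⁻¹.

Ideal: P_ideal = RT/V_m = (8.314)(687)/0.3569 = 16003.7 kPa
vdW: P = RT/(V_m − b) − a/V_m² = 5711.72/0.326380 − 556.6/0.127378 = 17500.2 − 4369.67 = 13130.5 kPa
ΔP = 13130.5 − 16003.7 = -2873 kPa

ΔP ≈ -2873 kPa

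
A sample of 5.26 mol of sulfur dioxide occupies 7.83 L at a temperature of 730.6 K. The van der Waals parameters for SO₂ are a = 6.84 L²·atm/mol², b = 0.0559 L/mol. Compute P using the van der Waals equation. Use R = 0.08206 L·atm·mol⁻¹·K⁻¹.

P ≈ 38.76 atm

P = nRT/(V − nb) − a n²/V²
nRT/(V − nb) = (5.26)(0.08206)(730.6)/(7.83 − 5.26×0.0559) = 315.35/7.5360 = 41.846 atm
a n²/V² = (6.84)(5.26)²/(7.83)² = 3.0868 atm
P = 41.846 − 3.0868 = 38.76 atm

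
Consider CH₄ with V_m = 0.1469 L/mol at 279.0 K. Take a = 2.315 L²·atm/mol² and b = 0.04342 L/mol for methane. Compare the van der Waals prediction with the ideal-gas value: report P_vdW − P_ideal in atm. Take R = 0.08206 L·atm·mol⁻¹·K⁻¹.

ΔP ≈ -41.88 atm

Ideal: P_ideal = RT/V_m = (0.08206)(279.0)/0.1469 = 155.853 atm
vdW: P = RT/(V_m − b) − a/V_m² = 22.8947/0.103480 − 2.315/0.0215796 = 221.248 − 107.277 = 113.971 atm
ΔP = 113.971 − 155.853 = -41.88 atm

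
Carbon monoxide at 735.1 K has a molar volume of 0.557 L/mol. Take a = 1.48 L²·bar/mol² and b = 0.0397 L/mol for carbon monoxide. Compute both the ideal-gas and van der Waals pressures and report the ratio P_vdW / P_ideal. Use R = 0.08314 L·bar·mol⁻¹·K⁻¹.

Ideal: P_ideal = RT/V_m = (0.08314)(735.1)/0.557 = 109.724 bar
vdW: P = RT/(V_m − b) − a/V_m² = 61.1162/0.517300 − 1.48/0.310249 = 118.145 − 4.77036 = 113.375 bar
Ratio = 113.375/109.724 = 1.033

P_vdW / P_ideal ≈ 1.033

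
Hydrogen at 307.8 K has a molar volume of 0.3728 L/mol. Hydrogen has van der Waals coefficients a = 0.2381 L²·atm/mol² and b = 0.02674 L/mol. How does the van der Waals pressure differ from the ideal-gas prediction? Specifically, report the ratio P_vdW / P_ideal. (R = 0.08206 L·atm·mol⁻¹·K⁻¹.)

P_vdW / P_ideal ≈ 1.052

Ideal: P_ideal = RT/V_m = (0.08206)(307.8)/0.3728 = 67.7523 atm
vdW: P = RT/(V_m − b) − a/V_m² = 25.2581/0.346060 − 0.2381/0.138980 = 72.9876 − 1.71320 = 71.2744 atm
Ratio = 71.2744/67.7523 = 1.052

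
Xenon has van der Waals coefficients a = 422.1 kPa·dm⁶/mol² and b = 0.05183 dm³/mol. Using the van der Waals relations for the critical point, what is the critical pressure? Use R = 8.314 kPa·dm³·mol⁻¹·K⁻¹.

P_c ≈ 5820 kPa

For a van der Waals gas, P_c = a/(27b²).
P_c = 422.1/(27×(0.05183)²) = 422.1/0.072531 = 5820 kPa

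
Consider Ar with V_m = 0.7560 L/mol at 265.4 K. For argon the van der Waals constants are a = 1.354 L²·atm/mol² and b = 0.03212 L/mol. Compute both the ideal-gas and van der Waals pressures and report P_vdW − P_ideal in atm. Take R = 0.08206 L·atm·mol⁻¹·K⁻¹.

ΔP ≈ -1.091 atm

Ideal: P_ideal = RT/V_m = (0.08206)(265.4)/0.7560 = 28.8078 atm
vdW: P = RT/(V_m − b) − a/V_m² = 21.7787/0.723880 − 1.354/0.571536 = 30.0861 − 2.36905 = 27.7171 atm
ΔP = 27.7171 − 28.8078 = -1.091 atm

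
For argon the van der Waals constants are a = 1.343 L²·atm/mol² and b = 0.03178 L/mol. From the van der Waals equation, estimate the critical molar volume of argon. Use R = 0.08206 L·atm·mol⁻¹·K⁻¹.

V_m,c ≈ 0.09534 L/mol

For a van der Waals gas, V_m,c = 3b.
V_m,c = 3×0.03178 = 0.09534 L/mol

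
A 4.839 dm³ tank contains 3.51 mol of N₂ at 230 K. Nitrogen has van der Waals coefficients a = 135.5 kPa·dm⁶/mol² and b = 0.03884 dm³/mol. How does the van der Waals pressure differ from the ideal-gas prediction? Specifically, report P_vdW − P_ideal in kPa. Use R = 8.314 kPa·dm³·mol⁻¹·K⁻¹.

Ideal: P_ideal = nRT/V = (3.51)(8.314)(230)/4.839 = 1387.04 kPa
vdW: P = nRT/(V − nb) − a n²/V² = 6711.89/4.70267 − 1669.37/23.4159 = 1427.25 − 71.2922 = 1355.96 kPa
ΔP = 1355.96 − 1387.04 = -31.1 kPa

ΔP ≈ -31.1 kPa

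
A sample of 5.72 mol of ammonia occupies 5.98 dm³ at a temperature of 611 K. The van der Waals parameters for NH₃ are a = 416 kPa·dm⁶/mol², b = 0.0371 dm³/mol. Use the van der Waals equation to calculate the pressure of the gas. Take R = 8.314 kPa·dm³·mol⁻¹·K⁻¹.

P ≈ 4657 kPa

P = nRT/(V − nb) − a n²/V²
nRT/(V − nb) = (5.72)(8.314)(611)/(5.98 − 5.72×0.0371) = 29057/5.7678 = 5037.8 kPa
a n²/V² = (416)(5.72)²/(5.98)² = 380.61 kPa
P = 5037.8 − 380.61 = 4657 kPa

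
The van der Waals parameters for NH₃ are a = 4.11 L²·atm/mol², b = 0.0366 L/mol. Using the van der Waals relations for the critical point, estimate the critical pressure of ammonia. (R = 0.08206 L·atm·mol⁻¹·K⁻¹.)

For a van der Waals gas, P_c = a/(27b²).
P_c = 4.11/(27×(0.0366)²) = 4.11/0.036168 = 113.6 atm

P_c ≈ 113.6 atm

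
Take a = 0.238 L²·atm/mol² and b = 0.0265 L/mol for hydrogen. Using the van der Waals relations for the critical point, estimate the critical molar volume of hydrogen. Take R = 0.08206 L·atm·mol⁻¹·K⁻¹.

For a van der Waals gas, V_m,c = 3b.
V_m,c = 3×0.0265 = 0.07950 L/mol

V_m,c ≈ 0.07950 L/mol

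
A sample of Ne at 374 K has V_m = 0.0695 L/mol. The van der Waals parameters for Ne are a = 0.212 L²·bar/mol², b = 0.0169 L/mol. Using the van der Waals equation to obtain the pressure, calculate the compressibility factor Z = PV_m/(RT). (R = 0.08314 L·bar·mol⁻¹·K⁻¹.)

P = RT/(V_m − b) − a/V_m² = (0.08314)(374)/(0.0695 − 0.0169) − 0.212/(0.0695)²
  = 31.094/0.052600 − 43.890 = 591.14 − 43.890 = 547.25 bar
Z = PV_m/(RT) = (547.25)(0.0695)/((0.08314)(374)) = 38.034/31.094 = 1.223

Z ≈ 1.223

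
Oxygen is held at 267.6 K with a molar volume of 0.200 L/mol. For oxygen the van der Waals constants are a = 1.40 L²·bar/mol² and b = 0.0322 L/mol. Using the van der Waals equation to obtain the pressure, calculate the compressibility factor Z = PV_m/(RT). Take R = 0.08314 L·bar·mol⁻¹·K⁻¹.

Z ≈ 0.8773

P = RT/(V_m − b) − a/V_m² = (0.08314)(267.6)/(0.200 − 0.0322) − 1.40/(0.200)²
  = 22.248/0.16780 − 35.000 = 132.59 − 35.000 = 97.59 bar
Z = PV_m/(RT) = (97.59)(0.200)/((0.08314)(267.6)) = 19.518/22.248 = 0.8773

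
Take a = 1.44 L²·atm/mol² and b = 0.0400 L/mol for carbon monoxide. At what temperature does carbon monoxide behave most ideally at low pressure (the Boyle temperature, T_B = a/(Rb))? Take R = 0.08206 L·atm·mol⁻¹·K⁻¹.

T_B ≈ 438.7 K

For a van der Waals gas the second virial coefficient B₂ = b − a/(RT) vanishes at T_B = a/(Rb).
T_B = 1.44/(0.08206×0.0400) = 1.44/0.0032824 = 438.7 K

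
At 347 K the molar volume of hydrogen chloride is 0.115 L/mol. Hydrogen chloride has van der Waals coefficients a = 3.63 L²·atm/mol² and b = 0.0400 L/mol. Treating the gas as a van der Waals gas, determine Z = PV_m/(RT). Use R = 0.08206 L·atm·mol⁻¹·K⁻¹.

P = RT/(V_m − b) − a/V_m² = (0.08206)(347)/(0.115 − 0.0400) − 3.63/(0.115)²
  = 28.475/0.075000 − 274.48 = 379.67 − 274.48 = 105.19 atm
Z = PV_m/(RT) = (105.19)(0.115)/((0.08206)(347)) = 12.097/28.475 = 0.4248

Z ≈ 0.4248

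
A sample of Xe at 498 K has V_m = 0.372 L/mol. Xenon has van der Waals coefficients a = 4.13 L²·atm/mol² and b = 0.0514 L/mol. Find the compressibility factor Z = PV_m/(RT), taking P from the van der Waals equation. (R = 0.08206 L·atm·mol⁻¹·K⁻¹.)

Z ≈ 0.8887

P = RT/(V_m − b) − a/V_m² = (0.08206)(498)/(0.372 − 0.0514) − 4.13/(0.372)²
  = 40.866/0.32060 − 29.844 = 127.47 − 29.844 = 97.63 atm
Z = PV_m/(RT) = (97.63)(0.372)/((0.08206)(498)) = 36.318/40.866 = 0.8887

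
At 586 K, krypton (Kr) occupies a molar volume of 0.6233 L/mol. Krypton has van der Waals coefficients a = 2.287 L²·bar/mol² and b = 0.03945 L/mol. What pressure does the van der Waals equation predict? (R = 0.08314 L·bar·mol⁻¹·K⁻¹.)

P ≈ 77.56 bar

P = RT/(V_m − b) − a/V_m²
RT/(V_m − b) = (0.08314)(586)/(0.6233 − 0.03945) = 48.720/0.58385 = 83.446 bar
a/V_m² = 2.287/(0.6233)² = 5.8867 bar
P = 83.446 − 5.8867 = 77.56 bar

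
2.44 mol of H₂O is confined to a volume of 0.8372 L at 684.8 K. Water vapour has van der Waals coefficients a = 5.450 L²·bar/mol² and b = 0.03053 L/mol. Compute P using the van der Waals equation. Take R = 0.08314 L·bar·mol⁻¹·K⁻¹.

P = nRT/(V − nb) − a n²/V²
nRT/(V − nb) = (2.44)(0.08314)(684.8)/(0.8372 − 2.44×0.03053) = 138.92/0.76271 = 182.14 bar
a n²/V² = (5.450)(2.44)²/(0.8372)² = 46.293 bar
P = 182.14 − 46.293 = 135.8 bar

P ≈ 135.8 bar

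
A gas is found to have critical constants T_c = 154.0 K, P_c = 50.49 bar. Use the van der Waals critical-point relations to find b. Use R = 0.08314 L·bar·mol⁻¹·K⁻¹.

From T_c = 8a/(27Rb) and P_c = a/(27b²): b = R T_c/(8 P_c).
b = (0.08314)(154.0)/(8×50.49) = 12.804/403.92 = 0.03170 L/mol

b ≈ 0.03170 L/mol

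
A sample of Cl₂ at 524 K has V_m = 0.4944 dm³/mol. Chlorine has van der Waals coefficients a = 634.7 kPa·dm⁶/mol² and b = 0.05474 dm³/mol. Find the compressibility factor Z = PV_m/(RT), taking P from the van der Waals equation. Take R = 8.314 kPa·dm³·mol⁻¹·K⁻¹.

P = RT/(V_m − b) − a/V_m² = (8.314)(524)/(0.4944 − 0.05474) − 634.7/(0.4944)²
  = 4356.5/0.43966 − 2596.6 = 9908.8 − 2596.6 = 7312.2 kPa
Z = PV_m/(RT) = (7312.2)(0.4944)/((8.314)(524)) = 3615.2/4356.5 = 0.8298

Z ≈ 0.8298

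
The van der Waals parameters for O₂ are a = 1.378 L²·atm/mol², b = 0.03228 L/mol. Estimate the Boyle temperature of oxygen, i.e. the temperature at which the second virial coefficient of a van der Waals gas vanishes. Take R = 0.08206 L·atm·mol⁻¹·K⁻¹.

T_B ≈ 520.2 K

For a van der Waals gas the second virial coefficient B₂ = b − a/(RT) vanishes at T_B = a/(Rb).
T_B = 1.378/(0.08206×0.03228) = 1.378/0.0026489 = 520.2 K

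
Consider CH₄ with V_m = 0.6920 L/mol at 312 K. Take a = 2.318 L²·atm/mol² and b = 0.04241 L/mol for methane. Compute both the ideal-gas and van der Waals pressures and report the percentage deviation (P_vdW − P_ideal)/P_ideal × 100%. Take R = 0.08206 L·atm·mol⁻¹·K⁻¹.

-6.55 %

Ideal: P_ideal = RT/V_m = (0.08206)(312)/0.6920 = 36.9982 atm
vdW: P = RT/(V_m − b) − a/V_m² = 25.6027/0.649590 − 2.318/0.478864 = 39.4136 − 4.84062 = 34.5730 atm
% deviation = (34.5730 − 36.9982)/36.9982 × 100% = -6.55%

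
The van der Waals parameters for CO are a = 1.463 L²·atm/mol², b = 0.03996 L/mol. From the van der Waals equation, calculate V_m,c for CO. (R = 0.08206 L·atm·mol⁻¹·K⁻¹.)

For a van der Waals gas, V_m,c = 3b.
V_m,c = 3×0.03996 = 0.1199 L/mol

V_m,c ≈ 0.1199 L/mol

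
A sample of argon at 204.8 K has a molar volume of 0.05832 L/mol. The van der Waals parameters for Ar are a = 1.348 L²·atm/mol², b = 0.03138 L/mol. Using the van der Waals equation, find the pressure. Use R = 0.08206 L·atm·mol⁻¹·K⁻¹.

P = RT/(V_m − b) − a/V_m²
RT/(V_m − b) = (0.08206)(204.8)/(0.05832 − 0.03138) = 16.806/0.026940 = 623.83 atm
a/V_m² = 1.348/(0.05832)² = 396.33 atm
P = 623.83 − 396.33 = 227.5 atm

P ≈ 227.5 atm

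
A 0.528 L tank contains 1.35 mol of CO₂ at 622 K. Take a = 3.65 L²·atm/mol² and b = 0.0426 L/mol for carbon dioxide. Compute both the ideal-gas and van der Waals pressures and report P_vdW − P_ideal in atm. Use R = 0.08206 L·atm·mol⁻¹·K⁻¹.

Ideal: P_ideal = nRT/V = (1.35)(0.08206)(622)/0.528 = 130.503 atm
vdW: P = nRT/(V − nb) − a n²/V² = 68.9058/0.470490 − 6.65213/0.278784 = 146.455 − 23.8612 = 122.594 atm
ΔP = 122.594 − 130.503 = -7.91 atm

ΔP ≈ -7.91 atm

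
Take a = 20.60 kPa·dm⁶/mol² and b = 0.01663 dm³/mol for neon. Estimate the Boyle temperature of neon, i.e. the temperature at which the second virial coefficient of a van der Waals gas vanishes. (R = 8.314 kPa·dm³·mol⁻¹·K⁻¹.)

T_B ≈ 149.0 K

For a van der Waals gas the second virial coefficient B₂ = b − a/(RT) vanishes at T_B = a/(Rb).
T_B = 20.60/(8.314×0.01663) = 20.60/0.13826 = 149.0 K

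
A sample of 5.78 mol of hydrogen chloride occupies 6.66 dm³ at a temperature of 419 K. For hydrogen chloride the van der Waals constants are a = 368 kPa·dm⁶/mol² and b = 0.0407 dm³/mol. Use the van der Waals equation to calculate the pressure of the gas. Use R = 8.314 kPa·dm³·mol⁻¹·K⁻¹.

P = nRT/(V − nb) − a n²/V²
nRT/(V − nb) = (5.78)(8.314)(419)/(6.66 − 5.78×0.0407) = 20135/6.4248 = 3133.9 kPa
a n²/V² = (368)(5.78)²/(6.66)² = 277.18 kPa
P = 3133.9 − 277.18 = 2857 kPa

P ≈ 2857 kPa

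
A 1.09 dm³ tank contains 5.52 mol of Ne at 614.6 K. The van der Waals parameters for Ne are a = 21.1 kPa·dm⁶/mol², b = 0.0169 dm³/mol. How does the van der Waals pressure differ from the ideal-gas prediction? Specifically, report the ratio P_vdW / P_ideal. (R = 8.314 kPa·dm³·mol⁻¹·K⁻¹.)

P_vdW / P_ideal ≈ 1.073

Ideal: P_ideal = nRT/V = (5.52)(8.314)(614.6)/1.09 = 25877.1 kPa
vdW: P = nRT/(V − nb) − a n²/V² = 28206.0/0.996712 − 642.925/1.18810 = 28299.0 − 541.137 = 27757.9 kPa
Ratio = 27757.9/25877.1 = 1.073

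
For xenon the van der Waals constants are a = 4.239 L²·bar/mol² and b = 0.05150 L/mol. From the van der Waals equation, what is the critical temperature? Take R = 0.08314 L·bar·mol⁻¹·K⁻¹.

For a van der Waals gas, T_c = 8a/(27Rb).
T_c = 8×4.239/(27×0.08314×0.05150) = 33.912/0.11561 = 293.3 K

T_c ≈ 293.3 K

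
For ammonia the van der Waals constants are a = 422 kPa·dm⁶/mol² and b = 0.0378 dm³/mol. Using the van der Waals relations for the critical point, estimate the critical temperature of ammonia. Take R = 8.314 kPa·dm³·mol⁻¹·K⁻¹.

T_c ≈ 397.9 K

For a van der Waals gas, T_c = 8a/(27Rb).
T_c = 8×422/(27×8.314×0.0378) = 3376.0/8.4853 = 397.9 K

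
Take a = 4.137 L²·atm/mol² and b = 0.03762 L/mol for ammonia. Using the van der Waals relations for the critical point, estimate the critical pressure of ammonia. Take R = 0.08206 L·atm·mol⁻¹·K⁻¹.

For a van der Waals gas, P_c = a/(27b²).
P_c = 4.137/(27×(0.03762)²) = 4.137/0.038212 = 108.3 atm

P_c ≈ 108.3 atm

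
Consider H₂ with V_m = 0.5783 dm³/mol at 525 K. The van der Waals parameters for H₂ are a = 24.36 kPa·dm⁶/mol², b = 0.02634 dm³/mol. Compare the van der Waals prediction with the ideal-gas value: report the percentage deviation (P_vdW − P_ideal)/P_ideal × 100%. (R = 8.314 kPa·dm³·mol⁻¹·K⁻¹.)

3.81 %

Ideal: P_ideal = RT/V_m = (8.314)(525)/0.5783 = 7547.73 kPa
vdW: P = RT/(V_m − b) − a/V_m² = 4364.85/0.551960 − 24.36/0.334431 = 7907.91 − 72.8401 = 7835.07 kPa
% deviation = (7835.07 − 7547.73)/7547.73 × 100% = 3.81%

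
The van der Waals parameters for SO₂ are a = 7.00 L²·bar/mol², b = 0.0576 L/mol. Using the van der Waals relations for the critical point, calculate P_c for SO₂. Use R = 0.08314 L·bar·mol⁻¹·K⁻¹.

P_c ≈ 78.14 bar

For a van der Waals gas, P_c = a/(27b²).
P_c = 7.00/(27×(0.0576)²) = 7.00/0.089580 = 78.14 bar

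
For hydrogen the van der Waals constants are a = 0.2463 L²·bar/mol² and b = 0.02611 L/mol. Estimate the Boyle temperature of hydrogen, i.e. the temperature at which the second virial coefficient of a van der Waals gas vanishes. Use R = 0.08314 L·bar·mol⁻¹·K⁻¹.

For a van der Waals gas the second virial coefficient B₂ = b − a/(RT) vanishes at T_B = a/(Rb).
T_B = 0.2463/(0.08314×0.02611) = 0.2463/0.0021708 = 113.5 K

T_B ≈ 113.5 K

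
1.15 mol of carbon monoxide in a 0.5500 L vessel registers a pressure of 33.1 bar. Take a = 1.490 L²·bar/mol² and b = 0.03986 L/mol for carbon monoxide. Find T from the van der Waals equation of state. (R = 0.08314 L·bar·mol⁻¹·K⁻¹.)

T ≈ 208.9 K

T = (P + a n²/V²)(V − nb)/(nR)
P + a n²/V² = 33.1 + (1.490)(1.15)²/(0.5500)² = 39.614 bar
V − nb = 0.5500 − (1.15)(0.03986) = 0.50416 L
T = (39.614)(0.50416)/((1.15)(0.08314)) = 208.9 K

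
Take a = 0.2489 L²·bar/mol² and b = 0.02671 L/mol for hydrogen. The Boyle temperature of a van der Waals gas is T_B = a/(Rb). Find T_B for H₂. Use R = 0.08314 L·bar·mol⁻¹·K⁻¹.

For a van der Waals gas the second virial coefficient B₂ = b − a/(RT) vanishes at T_B = a/(Rb).
T_B = 0.2489/(0.08314×0.02671) = 0.2489/0.0022207 = 112.1 K

T_B ≈ 112.1 K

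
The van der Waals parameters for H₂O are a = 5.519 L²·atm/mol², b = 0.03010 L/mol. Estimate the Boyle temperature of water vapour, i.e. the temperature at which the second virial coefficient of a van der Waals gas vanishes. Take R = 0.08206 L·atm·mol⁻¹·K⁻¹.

For a van der Waals gas the second virial coefficient B₂ = b − a/(RT) vanishes at T_B = a/(Rb).
T_B = 5.519/(0.08206×0.03010) = 5.519/0.0024700 = 2234 K

T_B ≈ 2234 K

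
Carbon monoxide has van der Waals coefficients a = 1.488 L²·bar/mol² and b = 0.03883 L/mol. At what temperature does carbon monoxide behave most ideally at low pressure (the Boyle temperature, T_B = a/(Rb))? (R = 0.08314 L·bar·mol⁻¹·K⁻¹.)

T_B ≈ 460.9 K

For a van der Waals gas the second virial coefficient B₂ = b − a/(RT) vanishes at T_B = a/(Rb).
T_B = 1.488/(0.08314×0.03883) = 1.488/0.0032283 = 460.9 K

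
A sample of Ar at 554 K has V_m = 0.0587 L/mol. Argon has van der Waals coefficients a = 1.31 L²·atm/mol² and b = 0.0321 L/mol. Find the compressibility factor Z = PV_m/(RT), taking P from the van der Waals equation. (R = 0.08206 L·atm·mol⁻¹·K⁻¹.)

P = RT/(V_m − b) − a/V_m² = (0.08206)(554)/(0.0587 − 0.0321) − 1.31/(0.0587)²
  = 45.461/0.026600 − 380.19 = 1709.1 − 380.19 = 1328.9 atm
Z = PV_m/(RT) = (1328.9)(0.0587)/((0.08206)(554)) = 78.006/45.461 = 1.716

Z ≈ 1.716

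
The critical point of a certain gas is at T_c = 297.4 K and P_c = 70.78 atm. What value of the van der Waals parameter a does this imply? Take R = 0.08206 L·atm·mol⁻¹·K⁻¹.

a ≈ 3.550 L²·atm/mol²

From T_c = 8a/(27Rb) and P_c = a/(27b²): a = 27 R² T_c²/(64 P_c).
a = 27×(0.08206)²×(297.4)²/(64×70.78) = 16081/4529.9 = 3.550 L²·atm/mol²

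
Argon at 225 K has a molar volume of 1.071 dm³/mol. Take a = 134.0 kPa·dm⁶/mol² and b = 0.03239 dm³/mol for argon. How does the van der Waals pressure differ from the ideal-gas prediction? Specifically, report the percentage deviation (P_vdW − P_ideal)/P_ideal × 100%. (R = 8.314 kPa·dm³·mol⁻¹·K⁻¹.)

Ideal: P_ideal = RT/V_m = (8.314)(225)/1.071 = 1746.64 kPa
vdW: P = RT/(V_m − b) − a/V_m² = 1870.65/1.03861 − 134.0/1.14704 = 1801.11 − 116.822 = 1684.29 kPa
% deviation = (1684.29 − 1746.64)/1746.64 × 100% = -3.57%

-3.57 %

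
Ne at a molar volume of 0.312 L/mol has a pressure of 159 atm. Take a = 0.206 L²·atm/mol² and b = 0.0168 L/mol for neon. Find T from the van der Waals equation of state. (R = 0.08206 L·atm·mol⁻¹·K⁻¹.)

T = (P + a/V_m²)(V_m − b)/R
P + a/V_m² = 159 + 0.206/(0.312)² = 161.12 atm
V_m − b = 0.312 − 0.0168 = 0.29520 L/mol
T = (161.12)(0.29520)/0.08206 = 579.6 K

T ≈ 579.6 K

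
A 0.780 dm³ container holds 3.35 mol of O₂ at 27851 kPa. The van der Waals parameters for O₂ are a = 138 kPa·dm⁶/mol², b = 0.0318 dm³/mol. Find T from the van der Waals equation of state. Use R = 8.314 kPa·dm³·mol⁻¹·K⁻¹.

T ≈ 735.0 K

T = (P + a n²/V²)(V − nb)/(nR)
P + a n²/V² = 27851 + (138)(3.35)²/(0.780)² = 30397 kPa
V − nb = 0.780 − (3.35)(0.0318) = 0.67347 dm³
T = (30397)(0.67347)/((3.35)(8.314)) = 735.0 K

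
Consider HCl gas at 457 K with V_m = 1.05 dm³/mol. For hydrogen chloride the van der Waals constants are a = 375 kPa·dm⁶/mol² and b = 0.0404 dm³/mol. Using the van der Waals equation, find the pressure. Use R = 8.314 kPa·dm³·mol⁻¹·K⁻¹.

P ≈ 3423 kPa

P = RT/(V_m − b) − a/V_m²
RT/(V_m − b) = (8.314)(457)/(1.05 − 0.0404) = 3799.5/1.0096 = 3763.4 kPa
a/V_m² = 375/(1.05)² = 340.14 kPa
P = 3763.4 − 340.14 = 3423 kPa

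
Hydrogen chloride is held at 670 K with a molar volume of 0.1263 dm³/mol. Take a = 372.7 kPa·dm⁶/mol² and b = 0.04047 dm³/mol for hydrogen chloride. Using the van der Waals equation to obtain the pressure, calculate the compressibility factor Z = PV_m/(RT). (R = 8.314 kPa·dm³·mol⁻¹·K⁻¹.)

Z ≈ 0.9418

P = RT/(V_m − b) − a/V_m² = (8.314)(670)/(0.1263 − 0.04047) − 372.7/(0.1263)²
  = 5570.4/0.085830 − 23364 = 64900 − 23364 = 41536 kPa
Z = PV_m/(RT) = (41536)(0.1263)/((8.314)(670)) = 5246.0/5570.4 = 0.9418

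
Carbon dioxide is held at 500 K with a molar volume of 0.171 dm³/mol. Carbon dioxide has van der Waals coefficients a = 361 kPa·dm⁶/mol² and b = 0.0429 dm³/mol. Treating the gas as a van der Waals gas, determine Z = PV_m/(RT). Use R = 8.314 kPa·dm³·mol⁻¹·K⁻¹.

P = RT/(V_m − b) − a/V_m² = (8.314)(500)/(0.171 − 0.0429) − 361/(0.171)²
  = 4157.0/0.12810 − 12346 = 32451 − 12346 = 20105 kPa
Z = PV_m/(RT) = (20105)(0.171)/((8.314)(500)) = 3438.0/4157.0 = 0.8270

Z ≈ 0.8270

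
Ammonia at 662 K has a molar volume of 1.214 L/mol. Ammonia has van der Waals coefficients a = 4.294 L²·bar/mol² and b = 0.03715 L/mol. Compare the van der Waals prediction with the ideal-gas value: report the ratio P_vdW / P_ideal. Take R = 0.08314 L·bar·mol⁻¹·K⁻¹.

Ideal: P_ideal = RT/V_m = (0.08314)(662)/1.214 = 45.3366 bar
vdW: P = RT/(V_m − b) − a/V_m² = 55.0387/1.17685 − 4.294/1.47380 = 46.7678 − 2.91356 = 43.8542 bar
Ratio = 43.8542/45.3366 = 0.9673

P_vdW / P_ideal ≈ 0.9673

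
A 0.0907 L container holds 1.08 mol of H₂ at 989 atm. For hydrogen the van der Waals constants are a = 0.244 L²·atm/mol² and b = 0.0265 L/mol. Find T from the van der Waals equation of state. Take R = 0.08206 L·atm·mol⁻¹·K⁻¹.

T = (P + a n²/V²)(V − nb)/(nR)
P + a n²/V² = 989 + (0.244)(1.08)²/(0.0907)² = 1023.6 atm
V − nb = 0.0907 − (1.08)(0.0265) = 0.062080 L
T = (1023.6)(0.062080)/((1.08)(0.08206)) = 717.0 K

T ≈ 717.0 K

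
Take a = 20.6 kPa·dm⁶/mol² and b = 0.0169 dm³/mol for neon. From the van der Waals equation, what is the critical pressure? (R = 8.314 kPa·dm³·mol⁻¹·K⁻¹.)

P_c ≈ 2671 kPa

For a van der Waals gas, P_c = a/(27b²).
P_c = 20.6/(27×(0.0169)²) = 20.6/0.0077115 = 2671 kPa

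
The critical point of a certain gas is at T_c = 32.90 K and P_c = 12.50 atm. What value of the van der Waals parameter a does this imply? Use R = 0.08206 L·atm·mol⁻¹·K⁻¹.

From T_c = 8a/(27Rb) and P_c = a/(27b²): a = 27 R² T_c²/(64 P_c).
a = 27×(0.08206)²×(32.90)²/(64×12.50) = 196.80/800.00 = 0.2460 L²·atm/mol²

a ≈ 0.2460 L²·atm/mol²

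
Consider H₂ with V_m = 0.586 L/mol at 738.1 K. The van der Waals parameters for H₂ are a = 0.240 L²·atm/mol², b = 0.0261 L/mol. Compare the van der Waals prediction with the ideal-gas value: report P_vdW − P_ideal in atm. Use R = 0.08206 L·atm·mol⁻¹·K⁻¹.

Ideal: P_ideal = RT/V_m = (0.08206)(738.1)/0.586 = 103.359 atm
vdW: P = RT/(V_m − b) − a/V_m² = 60.5685/0.559900 − 0.240/0.343396 = 108.177 − 0.698902 = 107.478 atm
ΔP = 107.478 − 103.359 = 4.12 atm

ΔP ≈ 4.12 atm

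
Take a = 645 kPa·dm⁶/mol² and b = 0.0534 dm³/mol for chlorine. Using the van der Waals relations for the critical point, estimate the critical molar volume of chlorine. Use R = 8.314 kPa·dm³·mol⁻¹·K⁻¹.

For a van der Waals gas, V_m,c = 3b.
V_m,c = 3×0.0534 = 0.1602 dm³/mol

V_m,c ≈ 0.1602 dm³/mol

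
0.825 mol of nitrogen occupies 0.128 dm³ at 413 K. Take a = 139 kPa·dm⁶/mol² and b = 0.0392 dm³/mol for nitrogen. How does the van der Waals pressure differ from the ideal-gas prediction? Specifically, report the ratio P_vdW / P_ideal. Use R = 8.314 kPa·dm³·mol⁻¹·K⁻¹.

Ideal: P_ideal = nRT/V = (0.825)(8.314)(413)/0.128 = 22131.2 kPa
vdW: P = nRT/(V − nb) − a n²/V² = 2832.79/0.0956600 − 94.6069/0.0163840 = 29613.1 − 5774.35 = 23838.8 kPa
Ratio = 23838.8/22131.2 = 1.077

P_vdW / P_ideal ≈ 1.077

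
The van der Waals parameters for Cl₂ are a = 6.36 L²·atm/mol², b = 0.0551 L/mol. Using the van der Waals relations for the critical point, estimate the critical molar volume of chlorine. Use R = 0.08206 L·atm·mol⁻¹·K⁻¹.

For a van der Waals gas, V_m,c = 3b.
V_m,c = 3×0.0551 = 0.1653 L/mol

V_m,c ≈ 0.1653 L/mol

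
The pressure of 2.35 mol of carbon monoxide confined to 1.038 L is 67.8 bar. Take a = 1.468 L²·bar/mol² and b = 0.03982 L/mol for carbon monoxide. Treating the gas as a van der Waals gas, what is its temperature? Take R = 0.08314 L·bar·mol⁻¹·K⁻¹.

T ≈ 364.1 K

T = (P + a n²/V²)(V − nb)/(nR)
P + a n²/V² = 67.8 + (1.468)(2.35)²/(1.038)² = 75.324 bar
V − nb = 1.038 − (2.35)(0.03982) = 0.94442 L
T = (75.324)(0.94442)/((2.35)(0.08314)) = 364.1 K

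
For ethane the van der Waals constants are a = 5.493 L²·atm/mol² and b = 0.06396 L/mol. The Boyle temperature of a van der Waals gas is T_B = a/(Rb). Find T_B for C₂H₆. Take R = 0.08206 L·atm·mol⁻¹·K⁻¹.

T_B ≈ 1047 K

For a van der Waals gas the second virial coefficient B₂ = b − a/(RT) vanishes at T_B = a/(Rb).
T_B = 5.493/(0.08206×0.06396) = 5.493/0.0052486 = 1047 K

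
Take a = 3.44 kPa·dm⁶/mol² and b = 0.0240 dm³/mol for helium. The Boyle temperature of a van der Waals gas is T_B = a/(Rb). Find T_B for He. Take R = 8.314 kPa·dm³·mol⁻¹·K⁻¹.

T_B ≈ 17.24 K

For a van der Waals gas the second virial coefficient B₂ = b − a/(RT) vanishes at T_B = a/(Rb).
T_B = 3.44/(8.314×0.0240) = 3.44/0.19954 = 17.24 K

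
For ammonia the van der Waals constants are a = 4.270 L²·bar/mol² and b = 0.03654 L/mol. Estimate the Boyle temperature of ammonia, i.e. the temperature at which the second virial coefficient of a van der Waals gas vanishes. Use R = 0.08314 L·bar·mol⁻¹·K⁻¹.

T_B ≈ 1406 K

For a van der Waals gas the second virial coefficient B₂ = b − a/(RT) vanishes at T_B = a/(Rb).
T_B = 4.270/(0.08314×0.03654) = 4.270/0.0030379 = 1406 K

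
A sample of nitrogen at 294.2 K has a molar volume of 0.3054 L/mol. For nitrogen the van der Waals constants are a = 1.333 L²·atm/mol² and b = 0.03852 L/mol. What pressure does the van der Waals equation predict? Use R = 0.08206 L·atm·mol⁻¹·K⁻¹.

P = RT/(V_m − b) − a/V_m²
RT/(V_m − b) = (0.08206)(294.2)/(0.3054 − 0.03852) = 24.142/0.26688 = 90.460 atm
a/V_m² = 1.333/(0.3054)² = 14.292 atm
P = 90.460 − 14.292 = 76.17 atm

P ≈ 76.17 atm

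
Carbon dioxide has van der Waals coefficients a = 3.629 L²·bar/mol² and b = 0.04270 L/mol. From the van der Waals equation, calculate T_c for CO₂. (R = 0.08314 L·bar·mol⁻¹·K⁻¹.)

For a van der Waals gas, T_c = 8a/(27Rb).
T_c = 8×3.629/(27×0.08314×0.04270) = 29.032/0.095852 = 302.9 K

T_c ≈ 302.9 K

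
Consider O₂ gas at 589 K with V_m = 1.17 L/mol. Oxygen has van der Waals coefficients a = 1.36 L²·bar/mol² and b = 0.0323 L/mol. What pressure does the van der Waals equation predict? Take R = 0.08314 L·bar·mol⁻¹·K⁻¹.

P ≈ 42.05 bar

P = RT/(V_m − b) − a/V_m²
RT/(V_m − b) = (0.08314)(589)/(1.17 − 0.0323) = 48.969/1.1377 = 43.042 bar
a/V_m² = 1.36/(1.17)² = 0.99350 bar
P = 43.042 − 0.99350 = 42.05 bar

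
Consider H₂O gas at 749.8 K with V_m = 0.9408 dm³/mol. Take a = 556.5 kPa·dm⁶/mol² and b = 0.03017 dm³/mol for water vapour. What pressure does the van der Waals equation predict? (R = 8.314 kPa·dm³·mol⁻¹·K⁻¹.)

P = RT/(V_m − b) − a/V_m²
RT/(V_m − b) = (8.314)(749.8)/(0.9408 − 0.03017) = 6233.8/0.91063 = 6845.6 kPa
a/V_m² = 556.5/(0.9408)² = 628.74 kPa
P = 6845.6 − 628.74 = 6217 kPa

P ≈ 6217 kPa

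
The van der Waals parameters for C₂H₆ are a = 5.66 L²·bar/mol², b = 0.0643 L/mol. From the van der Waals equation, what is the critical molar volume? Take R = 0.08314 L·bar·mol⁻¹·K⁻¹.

For a van der Waals gas, V_m,c = 3b.
V_m,c = 3×0.0643 = 0.1929 L/mol

V_m,c ≈ 0.1929 L/mol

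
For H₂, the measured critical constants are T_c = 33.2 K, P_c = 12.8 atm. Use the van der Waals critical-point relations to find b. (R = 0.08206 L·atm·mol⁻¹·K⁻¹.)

From T_c = 8a/(27Rb) and P_c = a/(27b²): b = R T_c/(8 P_c).
b = (0.08206)(33.2)/(8×12.8) = 2.7244/102.40 = 0.02661 L/mol

b ≈ 0.02661 L/mol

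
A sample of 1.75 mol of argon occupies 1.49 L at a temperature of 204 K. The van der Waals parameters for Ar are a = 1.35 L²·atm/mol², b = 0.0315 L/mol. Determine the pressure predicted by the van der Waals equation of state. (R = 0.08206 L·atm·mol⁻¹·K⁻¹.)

P = nRT/(V − nb) − a n²/V²
nRT/(V − nb) = (1.75)(0.08206)(204)/(1.49 − 1.75×0.0315) = 29.295/1.4349 = 20.416 atm
a n²/V² = (1.35)(1.75)²/(1.49)² = 1.8622 atm
P = 20.416 − 1.8622 = 18.55 atm

P ≈ 18.55 atm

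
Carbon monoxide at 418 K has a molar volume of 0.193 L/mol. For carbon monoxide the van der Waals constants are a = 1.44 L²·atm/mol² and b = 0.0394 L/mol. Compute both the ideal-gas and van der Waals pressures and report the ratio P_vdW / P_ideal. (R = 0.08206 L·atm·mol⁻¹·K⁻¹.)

Ideal: P_ideal = RT/V_m = (0.08206)(418)/0.193 = 177.726 atm
vdW: P = RT/(V_m − b) − a/V_m² = 34.3011/0.153600 − 1.44/0.0372490 = 223.314 − 38.6588 = 184.655 atm
Ratio = 184.655/177.726 = 1.039

P_vdW / P_ideal ≈ 1.039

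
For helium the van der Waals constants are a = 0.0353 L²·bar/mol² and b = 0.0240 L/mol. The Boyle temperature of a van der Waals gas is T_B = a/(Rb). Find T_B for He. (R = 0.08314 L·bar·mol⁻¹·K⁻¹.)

T_B ≈ 17.69 K

For a van der Waals gas the second virial coefficient B₂ = b − a/(RT) vanishes at T_B = a/(Rb).
T_B = 0.0353/(0.08314×0.0240) = 0.0353/0.0019954 = 17.69 K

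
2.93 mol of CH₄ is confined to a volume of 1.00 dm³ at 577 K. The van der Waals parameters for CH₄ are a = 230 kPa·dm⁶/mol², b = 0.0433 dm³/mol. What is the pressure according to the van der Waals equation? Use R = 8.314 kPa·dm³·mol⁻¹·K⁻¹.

P = nRT/(V − nb) − a n²/V²
nRT/(V − nb) = (2.93)(8.314)(577)/(1.00 − 2.93×0.0433) = 14056/0.87313 = 16098 kPa
a n²/V² = (230)(2.93)²/(1.00)² = 1974.5 kPa
P = 16098 − 1974.5 = 14124 kPa

P ≈ 14124 kPa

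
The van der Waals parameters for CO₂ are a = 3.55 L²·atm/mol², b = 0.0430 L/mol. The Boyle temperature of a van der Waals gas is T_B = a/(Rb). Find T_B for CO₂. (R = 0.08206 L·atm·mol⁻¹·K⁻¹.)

T_B ≈ 1006 K

For a van der Waals gas the second virial coefficient B₂ = b − a/(RT) vanishes at T_B = a/(Rb).
T_B = 3.55/(0.08206×0.0430) = 3.55/0.0035286 = 1006 K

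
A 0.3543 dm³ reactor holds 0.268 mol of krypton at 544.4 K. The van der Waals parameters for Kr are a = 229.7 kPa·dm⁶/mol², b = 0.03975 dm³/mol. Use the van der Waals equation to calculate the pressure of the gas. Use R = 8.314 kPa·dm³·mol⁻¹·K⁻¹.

P ≈ 3398 kPa

P = nRT/(V − nb) − a n²/V²
nRT/(V − nb) = (0.268)(8.314)(544.4)/(0.3543 − 0.268×0.03975) = 1213.0/0.34365 = 3529.8 kPa
a n²/V² = (229.7)(0.268)²/(0.3543)² = 131.43 kPa
P = 3529.8 − 131.43 = 3398 kPa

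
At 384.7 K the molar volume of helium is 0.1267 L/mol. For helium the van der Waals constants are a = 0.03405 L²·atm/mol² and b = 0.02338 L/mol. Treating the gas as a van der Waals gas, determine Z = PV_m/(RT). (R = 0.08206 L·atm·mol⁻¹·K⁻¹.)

Z ≈ 1.218

P = RT/(V_m − b) − a/V_m² = (0.08206)(384.7)/(0.1267 − 0.02338) − 0.03405/(0.1267)²
  = 31.568/0.10332 − 2.1211 = 305.54 − 2.1211 = 303.42 atm
Z = PV_m/(RT) = (303.42)(0.1267)/((0.08206)(384.7)) = 38.443/31.568 = 1.218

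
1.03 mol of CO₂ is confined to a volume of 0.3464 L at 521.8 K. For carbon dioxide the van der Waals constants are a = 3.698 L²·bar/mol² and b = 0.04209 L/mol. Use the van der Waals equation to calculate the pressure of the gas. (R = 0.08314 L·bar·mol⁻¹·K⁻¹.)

P ≈ 114.8 bar

P = nRT/(V − nb) − a n²/V²
nRT/(V − nb) = (1.03)(0.08314)(521.8)/(0.3464 − 1.03×0.04209) = 44.684/0.30305 = 147.45 bar
a n²/V² = (3.698)(1.03)²/(0.3464)² = 32.695 bar
P = 147.45 − 32.695 = 114.8 bar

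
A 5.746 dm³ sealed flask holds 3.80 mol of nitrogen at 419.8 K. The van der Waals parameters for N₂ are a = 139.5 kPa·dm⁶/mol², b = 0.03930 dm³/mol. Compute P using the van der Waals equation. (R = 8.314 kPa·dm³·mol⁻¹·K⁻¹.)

P = nRT/(V − nb) − a n²/V²
nRT/(V − nb) = (3.80)(8.314)(419.8)/(5.746 − 3.80×0.03930) = 13263/5.5967 = 2369.8 kPa
a n²/V² = (139.5)(3.80)²/(5.746)² = 61.011 kPa
P = 2369.8 − 61.011 = 2309 kPa

P ≈ 2309 kPa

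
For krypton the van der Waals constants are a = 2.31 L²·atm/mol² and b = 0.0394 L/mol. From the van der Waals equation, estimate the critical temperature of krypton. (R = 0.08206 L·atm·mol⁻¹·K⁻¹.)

For a van der Waals gas, T_c = 8a/(27Rb).
T_c = 8×2.31/(27×0.08206×0.0394) = 18.480/0.087295 = 211.7 K

T_c ≈ 211.7 K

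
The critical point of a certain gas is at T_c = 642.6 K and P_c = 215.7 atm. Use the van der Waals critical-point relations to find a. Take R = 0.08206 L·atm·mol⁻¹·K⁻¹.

a ≈ 5.438 L²·atm/mol²

From T_c = 8a/(27Rb) and P_c = a/(27b²): a = 27 R² T_c²/(64 P_c).
a = 27×(0.08206)²×(642.6)²/(64×215.7) = 75077/13805 = 5.438 L²·atm/mol²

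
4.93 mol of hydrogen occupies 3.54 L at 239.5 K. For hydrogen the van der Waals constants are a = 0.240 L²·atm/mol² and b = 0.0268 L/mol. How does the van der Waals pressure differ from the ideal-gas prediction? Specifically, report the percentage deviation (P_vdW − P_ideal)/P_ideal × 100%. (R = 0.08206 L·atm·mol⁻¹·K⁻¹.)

2.18 %

Ideal: P_ideal = nRT/V = (4.93)(0.08206)(239.5)/3.54 = 27.3704 atm
vdW: P = nRT/(V − nb) − a n²/V² = 96.8911/3.40788 − 5.83318/12.5316 = 28.4315 − 0.465478 = 27.9660 atm
% deviation = (27.9660 − 27.3704)/27.3704 × 100% = 2.18%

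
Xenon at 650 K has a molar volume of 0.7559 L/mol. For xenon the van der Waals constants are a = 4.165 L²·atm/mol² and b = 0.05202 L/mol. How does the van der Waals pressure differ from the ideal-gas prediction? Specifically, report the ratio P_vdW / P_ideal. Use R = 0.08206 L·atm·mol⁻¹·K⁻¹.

P_vdW / P_ideal ≈ 0.9706

Ideal: P_ideal = RT/V_m = (0.08206)(650)/0.7559 = 70.5636 atm
vdW: P = RT/(V_m − b) − a/V_m² = 53.3390/0.703880 − 4.165/0.571385 = 75.7785 − 7.28931 = 68.4892 atm
Ratio = 68.4892/70.5636 = 0.9706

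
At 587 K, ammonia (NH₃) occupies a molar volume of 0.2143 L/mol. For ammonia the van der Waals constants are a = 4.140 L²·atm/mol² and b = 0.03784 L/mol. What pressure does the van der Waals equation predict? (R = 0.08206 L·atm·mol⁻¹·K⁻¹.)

P ≈ 182.8 atm

P = RT/(V_m − b) − a/V_m²
RT/(V_m − b) = (0.08206)(587)/(0.2143 − 0.03784) = 48.169/0.17646 = 272.97 atm
a/V_m² = 4.140/(0.2143)² = 90.148 atm
P = 272.97 − 90.148 = 182.8 atm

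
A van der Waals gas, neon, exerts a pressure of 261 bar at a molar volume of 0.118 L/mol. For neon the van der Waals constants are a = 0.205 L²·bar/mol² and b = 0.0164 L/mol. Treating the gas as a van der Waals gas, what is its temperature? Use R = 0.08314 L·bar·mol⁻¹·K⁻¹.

T ≈ 336.9 K

T = (P + a/V_m²)(V_m − b)/R
P + a/V_m² = 261 + 0.205/(0.118)² = 275.72 bar
V_m − b = 0.118 − 0.0164 = 0.10160 L/mol
T = (275.72)(0.10160)/0.08314 = 336.9 K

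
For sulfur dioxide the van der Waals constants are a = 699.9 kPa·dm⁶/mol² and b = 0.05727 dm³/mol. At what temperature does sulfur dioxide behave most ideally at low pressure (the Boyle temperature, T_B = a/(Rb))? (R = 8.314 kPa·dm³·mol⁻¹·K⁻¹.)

T_B ≈ 1470 K

For a van der Waals gas the second virial coefficient B₂ = b − a/(RT) vanishes at T_B = a/(Rb).
T_B = 699.9/(8.314×0.05727) = 699.9/0.47614 = 1470 K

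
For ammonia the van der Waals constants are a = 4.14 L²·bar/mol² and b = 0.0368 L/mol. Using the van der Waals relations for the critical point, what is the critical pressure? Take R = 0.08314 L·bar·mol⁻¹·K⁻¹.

P_c ≈ 113.2 bar

For a van der Waals gas, P_c = a/(27b²).
P_c = 4.14/(27×(0.0368)²) = 4.14/0.036564 = 113.2 bar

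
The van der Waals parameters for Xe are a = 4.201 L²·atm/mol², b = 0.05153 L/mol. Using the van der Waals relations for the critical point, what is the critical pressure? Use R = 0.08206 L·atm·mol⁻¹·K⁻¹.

P_c ≈ 58.60 atm

For a van der Waals gas, P_c = a/(27b²).
P_c = 4.201/(27×(0.05153)²) = 4.201/0.071694 = 58.60 atm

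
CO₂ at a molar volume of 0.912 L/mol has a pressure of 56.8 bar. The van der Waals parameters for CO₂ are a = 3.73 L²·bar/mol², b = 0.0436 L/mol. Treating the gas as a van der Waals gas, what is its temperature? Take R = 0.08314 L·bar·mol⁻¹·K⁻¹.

T ≈ 640.1 K

T = (P + a/V_m²)(V_m − b)/R
P + a/V_m² = 56.8 + 3.73/(0.912)² = 61.285 bar
V_m − b = 0.912 − 0.0436 = 0.86840 L/mol
T = (61.285)(0.86840)/0.08314 = 640.1 K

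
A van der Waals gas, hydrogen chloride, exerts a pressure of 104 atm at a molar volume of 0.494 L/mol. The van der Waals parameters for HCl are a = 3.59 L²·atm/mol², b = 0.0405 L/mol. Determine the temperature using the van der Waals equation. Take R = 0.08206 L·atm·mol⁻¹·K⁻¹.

T ≈ 656.0 K

T = (P + a/V_m²)(V_m − b)/R
P + a/V_m² = 104 + 3.59/(0.494)² = 118.71 atm
V_m − b = 0.494 − 0.0405 = 0.45350 L/mol
T = (118.71)(0.45350)/0.08206 = 656.0 K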